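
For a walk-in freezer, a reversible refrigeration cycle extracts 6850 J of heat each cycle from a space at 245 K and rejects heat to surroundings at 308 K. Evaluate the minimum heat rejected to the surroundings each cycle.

Q_H ≈ 8611 J

For a reversible cycle Q_H/Q_C = T_H/T_C, so Q_H = Q_C·T_H/T_C = 6850 × 308.00/245.00 = 8611 J.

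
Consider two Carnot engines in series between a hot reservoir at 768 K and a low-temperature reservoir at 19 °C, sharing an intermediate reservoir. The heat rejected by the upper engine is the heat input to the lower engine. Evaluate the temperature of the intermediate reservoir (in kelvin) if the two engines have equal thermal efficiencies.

T_C = 19 °C → 19 + 273.15 = 292.15 K.
Equal efficiencies require 1 − T_m/T_H = 1 − T_C/T_m, i.e. T_m/T_H = T_C/T_m, so T_m = √(T_H·T_C) = √(768.00 × 292.15) = 474 K.

T_m ≈ 474 K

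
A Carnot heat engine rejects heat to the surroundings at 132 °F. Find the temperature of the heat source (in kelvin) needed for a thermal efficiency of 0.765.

T_C = 132 °F → (132 − 32) × 5/9 = 55.56 °C = 328.71 K.
From η = 1 − T_C/T_H, solving for T_H gives T_H = T_C/(1 − η) = 328.71/(1 − 0.765) = 1400 K.

T_H ≈ 1400 K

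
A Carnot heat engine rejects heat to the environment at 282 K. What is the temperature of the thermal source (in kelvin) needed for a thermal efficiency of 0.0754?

From η = 1 − T_C/T_H, solving for T_H gives T_H = T_C/(1 − η) = 282.00/(1 − 0.0754) = 305 K.

T_H ≈ 305 K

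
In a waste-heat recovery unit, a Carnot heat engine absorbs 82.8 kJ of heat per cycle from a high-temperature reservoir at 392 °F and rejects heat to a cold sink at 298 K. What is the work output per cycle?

W ≈ 30.7 kJ

T_H = 392 °F → (392 − 32) × 5/9 = 200.00 °C = 473.15 K.
The Carnot efficiency is η = 1 − T_C/T_H = 1 − 298.00/473.15 = 0.3702.
W = η·Q_H = 0.3702 × 82.8 = 30.7 kJ.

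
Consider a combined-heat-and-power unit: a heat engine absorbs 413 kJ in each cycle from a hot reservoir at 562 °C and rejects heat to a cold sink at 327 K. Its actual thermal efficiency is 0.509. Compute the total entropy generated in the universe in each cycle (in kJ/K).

T_H = 562 °C → 562 + 273.15 = 835.15 K.
W = η·Q_H = 0.509 × 413 = 210.2 kJ, so Q_C = Q_H − W = 202.8 kJ.
Reservoir entropy changes: ΔS_H = −Q_H/T_H = −413/835.15 = -0.4945 kJ/K and ΔS_C = +Q_C/T_C = 202.8/327.00 = 0.6201 kJ/K.
ΔS_univ = −Q_H/T_H + Q_C/T_C = 0.126 kJ/K (> 0, since η = 0.509 < η_Carnot = 0.608).

ΔS_univ ≈ 0.126 kJ/K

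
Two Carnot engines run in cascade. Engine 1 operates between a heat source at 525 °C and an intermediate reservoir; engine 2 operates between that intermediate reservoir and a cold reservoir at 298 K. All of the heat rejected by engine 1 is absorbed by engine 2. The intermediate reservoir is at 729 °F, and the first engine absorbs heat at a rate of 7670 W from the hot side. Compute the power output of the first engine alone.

T_H = 525 °C → 525 + 273.15 = 798.15 K.
T_m = 729 °F → (729 − 32) × 5/9 = 387.22 °C = 660.37 K.
First-stage efficiency η₁ = 1 − T_m/T_H = 1 − 660.37/798.15 = 0.1726.
W₁ = η₁·Q_H = 0.1726 × 7670 = 1320 W.

Ẇ₁ ≈ 1320 W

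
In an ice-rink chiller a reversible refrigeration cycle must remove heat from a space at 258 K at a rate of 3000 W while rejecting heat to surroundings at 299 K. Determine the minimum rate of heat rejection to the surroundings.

Q̇_H ≈ 3480 W

For a reversible cycle Q_H/Q_C = T_H/T_C, so Q_H = Q_C·T_H/T_C = 3000 × 299.00/258.00 = 3480 W.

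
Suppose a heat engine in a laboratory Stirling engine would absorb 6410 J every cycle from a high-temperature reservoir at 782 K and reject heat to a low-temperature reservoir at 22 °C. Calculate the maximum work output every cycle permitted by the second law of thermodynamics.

T_C = 22 °C → 22 + 273.15 = 295.15 K.
No engine can exceed the Carnot limit: η_max = 1 − T_C/T_H = 1 − 295.15/782.00 = 0.6226.
W_max = η_max · Q_H = 0.6226 × 6410 = 3990 J.

W_max ≈ 3990 J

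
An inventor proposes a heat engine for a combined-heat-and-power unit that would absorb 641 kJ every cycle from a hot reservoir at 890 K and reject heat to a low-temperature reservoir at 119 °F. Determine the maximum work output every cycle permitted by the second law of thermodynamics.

W_max ≈ 409 kJ

T_C = 119 °F → (119 − 32) × 5/9 = 48.33 °C = 321.48 K.
The upper bound on efficiency is η_max = 1 − T_C/T_H = 1 − 321.48/890.00 = 0.6388.
W_max = η_max · Q_H = 0.6388 × 641 = 409 kJ.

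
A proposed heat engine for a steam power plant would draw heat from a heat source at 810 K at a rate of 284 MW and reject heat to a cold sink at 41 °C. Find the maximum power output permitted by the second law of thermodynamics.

Ẇ_max ≈ 174 MW

T_C = 41 °C → 41 + 273.15 = 314.15 K.
The second-law ceiling is the Carnot efficiency, η_max = 1 − T_C/T_H = 1 − 314.15/810.00 = 0.6122.
W_max = η_max · Q_H = 0.6122 × 284 = 174 MW.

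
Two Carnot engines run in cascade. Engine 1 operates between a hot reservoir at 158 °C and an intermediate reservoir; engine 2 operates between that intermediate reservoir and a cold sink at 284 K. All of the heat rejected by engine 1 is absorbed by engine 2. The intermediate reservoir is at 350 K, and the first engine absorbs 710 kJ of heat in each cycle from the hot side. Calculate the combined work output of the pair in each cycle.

W_total ≈ 242 kJ

T_H = 158 °C → 158 + 273.15 = 431.15 K.
Two reversible stages in series are equivalent to a single Carnot engine between T_H and T_C, so η_total = 1 − T_C/T_H = 1 − 284.00/431.15 = 0.3413.
W_total = η_total · Q_H = 0.3413 × 710 = 242 kJ.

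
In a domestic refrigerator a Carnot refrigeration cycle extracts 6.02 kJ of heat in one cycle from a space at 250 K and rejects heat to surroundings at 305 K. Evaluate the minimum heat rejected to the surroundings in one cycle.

For a reversible cycle Q_H/Q_C = T_H/T_C, so Q_H = Q_C·T_H/T_C = 6.02 × 305.00/250.00 = 7.34 kJ.

Q_H ≈ 7.34 kJ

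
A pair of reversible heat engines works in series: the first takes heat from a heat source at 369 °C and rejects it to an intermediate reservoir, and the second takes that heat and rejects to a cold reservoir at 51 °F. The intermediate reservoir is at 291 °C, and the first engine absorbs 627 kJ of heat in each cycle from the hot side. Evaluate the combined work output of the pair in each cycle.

W_total ≈ 350 kJ

T_H = 369 °C → 369 + 273.15 = 642.15 K.
T_C = 51 °F → (51 − 32) × 5/9 = 10.56 °C = 283.71 K.
Two reversible stages in series are equivalent to a single Carnot engine between T_H and T_C, so η_total = 1 − T_C/T_H = 1 − 283.71/642.15 = 0.5582.
W_total = η_total · Q_H = 0.5582 × 627 = 350 kJ.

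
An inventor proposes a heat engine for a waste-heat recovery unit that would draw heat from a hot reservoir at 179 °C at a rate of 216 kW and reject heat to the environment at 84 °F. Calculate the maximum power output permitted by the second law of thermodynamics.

Ẇ_max ≈ 71.7 kW

T_H = 179 °C → 179 + 273.15 = 452.15 K.
T_C = 84 °F → (84 − 32) × 5/9 = 28.89 °C = 302.04 K.
The upper bound on efficiency is η_max = 1 − T_C/T_H = 1 − 302.04/452.15 = 0.3320.
W_max = η_max · Q_H = 0.3320 × 216 = 71.7 kW.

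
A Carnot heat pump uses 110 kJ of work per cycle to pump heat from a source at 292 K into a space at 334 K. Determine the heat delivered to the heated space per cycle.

For a reversible heat pump, COP_HP = T_H/(T_H − T_C) = 334.00/42.00 = 7.9524.
Q_H = COP_HP · W = 7.9524 × 110 = 874.8 kJ.

Q_H ≈ 874.8 kJ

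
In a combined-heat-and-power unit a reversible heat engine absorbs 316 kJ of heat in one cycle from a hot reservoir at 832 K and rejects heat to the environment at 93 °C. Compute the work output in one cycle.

W ≈ 177 kJ

T_C = 93 °C → 93 + 273.15 = 366.15 K.
The Carnot efficiency is η = 1 − T_C/T_H = 1 − 366.15/832.00 = 0.5599.
W = η·Q_H = 0.5599 × 316 = 177 kJ.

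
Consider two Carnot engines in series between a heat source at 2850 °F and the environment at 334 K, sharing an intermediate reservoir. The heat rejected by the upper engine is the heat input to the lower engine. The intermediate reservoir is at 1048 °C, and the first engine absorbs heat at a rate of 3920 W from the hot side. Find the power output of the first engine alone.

Ẇ₁ ≈ 1100 W

T_H = 2850 °F → (2850 − 32) × 5/9 = 1565.56 °C = 1838.71 K.
T_m = 1048 °C → 1048 + 273.15 = 1321.15 K.
First-stage efficiency η₁ = 1 − T_m/T_H = 1 − 1321.15/1838.71 = 0.2815.
W₁ = η₁·Q_H = 0.2815 × 3920 = 1100 W.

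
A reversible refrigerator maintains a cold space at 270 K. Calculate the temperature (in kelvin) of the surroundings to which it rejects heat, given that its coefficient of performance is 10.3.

COP_R = T_C/(T_H − T_C) ⇒ T_H = T_C·(1 + 1/COP_R) = 270.00 × (1 + 1/10.3) = 296 K.

T_H ≈ 296 K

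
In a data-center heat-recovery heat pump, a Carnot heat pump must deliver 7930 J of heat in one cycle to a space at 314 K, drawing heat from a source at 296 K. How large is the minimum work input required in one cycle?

The Carnot heat-pump COP is COP_HP = T_H/(T_H − T_C) = 314.00/18.00 = 17.4444.
W = Q_H/COP_HP = 7930/17.4444 = 454.6 J.

W_in ≈ 454.6 J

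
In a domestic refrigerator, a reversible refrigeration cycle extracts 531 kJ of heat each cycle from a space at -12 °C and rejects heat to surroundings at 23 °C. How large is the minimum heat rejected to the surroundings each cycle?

Q_H ≈ 602 kJ

T_H = 23 °C → 23 + 273.15 = 296.15 K.
T_C = -12 °C → -12 + 273.15 = 261.15 K.
For a reversible cycle Q_H/Q_C = T_H/T_C, so Q_H = Q_C·T_H/T_C = 531 × 296.15/261.15 = 602 kJ.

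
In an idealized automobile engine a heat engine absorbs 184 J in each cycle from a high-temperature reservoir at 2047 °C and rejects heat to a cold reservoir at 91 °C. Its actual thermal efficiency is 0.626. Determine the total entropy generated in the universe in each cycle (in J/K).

T_H = 2047 °C → 2047 + 273.15 = 2320.15 K.
T_C = 91 °C → 91 + 273.15 = 364.15 K.
W = η·Q_H = 0.626 × 184 = 115.2 J, so Q_C = Q_H − W = 68.82 J.
The hot reservoir loses entropy Q_H/T_H = 184/2320.15 = 0.07931 J/K; the cold reservoir gains Q_C/T_C = 68.82/364.15 = 0.1890 J/K.
ΔS_univ = −Q_H/T_H + Q_C/T_C = 0.110 J/K (> 0, since η = 0.626 < η_Carnot = 0.843).

ΔS_univ ≈ 0.110 J/K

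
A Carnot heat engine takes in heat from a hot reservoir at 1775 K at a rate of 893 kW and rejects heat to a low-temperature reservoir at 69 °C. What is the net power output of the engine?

Ẇ ≈ 720.9 kW

T_C = 69 °C → 69 + 273.15 = 342.15 K.
The Carnot efficiency is η = 1 − T_C/T_H = 1 − 342.15/1775.00 = 0.8072.
W = η·Q_H = 0.8072 × 893 = 720.9 kW.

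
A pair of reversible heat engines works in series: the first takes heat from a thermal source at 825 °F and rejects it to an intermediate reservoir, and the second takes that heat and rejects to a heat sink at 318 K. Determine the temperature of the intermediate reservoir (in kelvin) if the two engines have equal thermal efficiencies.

T_m ≈ 476 K

T_H = 825 °F → (825 − 32) × 5/9 = 440.56 °C = 713.71 K.
Equal efficiencies require 1 − T_m/T_H = 1 − T_C/T_m, i.e. T_m/T_H = T_C/T_m, so T_m = √(T_H·T_C) = √(713.71 × 318.00) = 476 K.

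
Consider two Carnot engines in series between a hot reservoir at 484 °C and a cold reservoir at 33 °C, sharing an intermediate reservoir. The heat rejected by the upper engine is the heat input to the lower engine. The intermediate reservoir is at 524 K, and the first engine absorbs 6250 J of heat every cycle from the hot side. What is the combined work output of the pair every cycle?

W_total ≈ 3720 J

T_H = 484 °C → 484 + 273.15 = 757.15 K.
T_C = 33 °C → 33 + 273.15 = 306.15 K.
Two reversible stages in series are equivalent to a single Carnot engine between T_H and T_C, so η_total = 1 − T_C/T_H = 1 − 306.15/757.15 = 0.5957.
W_total = η_total · Q_H = 0.5957 × 6250 = 3720 J.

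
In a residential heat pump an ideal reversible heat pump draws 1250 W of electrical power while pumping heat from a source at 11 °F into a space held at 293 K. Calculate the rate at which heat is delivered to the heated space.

Q̇_H ≈ 11620 W

T_C = 11 °F → (11 − 32) × 5/9 = -11.67 °C = 261.48 K.
Reversible heating COP: COP_HP = T_H/(T_H − T_C) = 293.00/31.52 = 9.2967.
Q_H = COP_HP · W = 9.2967 × 1250 = 11620 W.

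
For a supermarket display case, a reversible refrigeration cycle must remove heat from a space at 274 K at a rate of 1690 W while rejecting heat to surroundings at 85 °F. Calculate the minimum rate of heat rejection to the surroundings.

Q̇_H ≈ 1870 W

T_H = 85 °F → (85 − 32) × 5/9 = 29.44 °C = 302.59 K.
For a reversible cycle Q_H/Q_C = T_H/T_C, so Q_H = Q_C·T_H/T_C = 1690 × 302.59/274.00 = 1870 W.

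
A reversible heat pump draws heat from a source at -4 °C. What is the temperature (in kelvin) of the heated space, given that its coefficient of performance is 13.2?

T_H ≈ 291 K

T_C = -4 °C → -4 + 273.15 = 269.15 K.
COP_HP = T_H/(T_H − T_C) ⇒ T_H = T_C·COP_HP/(COP_HP − 1) = 269.15 × 13.2/(13.2 − 1) = 291 K.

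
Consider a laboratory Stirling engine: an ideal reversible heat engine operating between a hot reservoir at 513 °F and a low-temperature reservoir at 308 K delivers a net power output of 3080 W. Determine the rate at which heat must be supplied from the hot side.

T_H = 513 °F → (513 − 32) × 5/9 = 267.22 °C = 540.37 K.
Carnot efficiency: η = 1 − T_C/T_H = 1 − 308.00/540.37 = 0.4300.
Q_H = W/η = 3080/0.4300 = 7162 W.

Q̇_H ≈ 7162 W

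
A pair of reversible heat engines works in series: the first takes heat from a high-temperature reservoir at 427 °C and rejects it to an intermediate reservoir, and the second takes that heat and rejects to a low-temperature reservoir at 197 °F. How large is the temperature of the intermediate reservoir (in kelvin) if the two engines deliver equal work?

T_H = 427 °C → 427 + 273.15 = 700.15 K.
T_C = 197 °F → (197 − 32) × 5/9 = 91.67 °C = 364.82 K.
For reversible stages Q_m = Q_H·(T_m/T_H). Setting W₁ = Q_H(1 − T_m/T_H) equal to W₂ = Q_m(1 − T_C/T_m) = Q_H·(T_m − T_C)/T_H gives T_H − T_m = T_m − T_C, so T_m = (T_H + T_C)/2 = (700.15 + 364.82)/2 = 532.5 K.

T_m ≈ 532.5 K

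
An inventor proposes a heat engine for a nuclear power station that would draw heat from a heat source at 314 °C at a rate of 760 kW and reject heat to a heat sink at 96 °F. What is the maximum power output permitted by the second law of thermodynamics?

Ẇ_max ≈ 360 kW

T_H = 314 °C → 314 + 273.15 = 587.15 K.
T_C = 96 °F → (96 − 32) × 5/9 = 35.56 °C = 308.71 K.
No engine can exceed the Carnot limit: η_max = 1 − T_C/T_H = 1 − 308.71/587.15 = 0.4742.
W_max = η_max · Q_H = 0.4742 × 760 = 360 kW.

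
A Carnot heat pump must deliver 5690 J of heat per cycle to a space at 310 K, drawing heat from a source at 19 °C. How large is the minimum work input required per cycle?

W_in ≈ 328 J

T_C = 19 °C → 19 + 273.15 = 292.15 K.
Reversible heating COP: COP_HP = T_H/(T_H − T_C) = 310.00/17.85 = 17.3669.
W = Q_H/COP_HP = 5690/17.3669 = 328 J.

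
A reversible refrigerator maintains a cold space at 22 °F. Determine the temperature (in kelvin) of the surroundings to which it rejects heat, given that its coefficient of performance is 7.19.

T_H ≈ 305 K

T_C = 22 °F → (22 − 32) × 5/9 = -5.56 °C = 267.59 K.
COP_R = T_C/(T_H − T_C) ⇒ T_H = T_C·(1 + 1/COP_R) = 267.59 × (1 + 1/7.19) = 305 K.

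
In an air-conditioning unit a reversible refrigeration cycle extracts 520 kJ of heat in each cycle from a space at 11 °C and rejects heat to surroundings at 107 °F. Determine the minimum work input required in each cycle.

T_H = 107 °F → (107 − 32) × 5/9 = 41.67 °C = 314.82 K.
T_C = 11 °C → 11 + 273.15 = 284.15 K.
For a reversible refrigerator, COP_R = T_C/(T_H − T_C) = 284.15/30.67 = 9.2658.
W = Q_C/COP_R = 520/9.2658 = 56.12 kJ.

W_in ≈ 56.12 kJ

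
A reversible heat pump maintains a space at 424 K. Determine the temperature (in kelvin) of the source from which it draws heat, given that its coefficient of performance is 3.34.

T_C ≈ 297 K

COP_HP = T_H/(T_H − T_C) ⇒ T_C = T_H·(COP_HP − 1)/COP_HP = 424.00 × (3.34 − 1)/3.34 = 297 K.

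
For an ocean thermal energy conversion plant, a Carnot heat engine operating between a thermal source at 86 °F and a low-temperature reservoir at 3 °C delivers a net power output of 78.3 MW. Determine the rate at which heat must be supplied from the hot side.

T_H = 86 °F → (86 − 32) × 5/9 = 30.00 °C = 303.15 K.
T_C = 3 °C → 3 + 273.15 = 276.15 K.
For a reversible engine, η = 1 − T_C/T_H = 1 − 276.15/303.15 = 0.0891.
Q_H = W/η = 78.3/0.0891 = 879 MW.

Q̇_H ≈ 879 MW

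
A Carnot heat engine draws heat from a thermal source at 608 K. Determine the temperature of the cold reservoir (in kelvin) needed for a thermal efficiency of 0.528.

T_C ≈ 287 K

From η = 1 − T_C/T_H, T_C = T_H·(1 − η) = 608.00 × (1 − 0.528) = 287 K.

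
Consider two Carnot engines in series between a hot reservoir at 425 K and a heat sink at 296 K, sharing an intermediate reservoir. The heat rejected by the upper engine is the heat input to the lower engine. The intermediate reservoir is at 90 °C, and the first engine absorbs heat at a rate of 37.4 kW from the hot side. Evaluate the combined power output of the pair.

Ẇ_total ≈ 11.4 kW

Two reversible stages in series are equivalent to a single Carnot engine between T_H and T_C, so η_total = 1 − T_C/T_H = 1 − 296.00/425.00 = 0.3035.
W_total = η_total · Q_H = 0.3035 × 37.4 = 11.4 kW.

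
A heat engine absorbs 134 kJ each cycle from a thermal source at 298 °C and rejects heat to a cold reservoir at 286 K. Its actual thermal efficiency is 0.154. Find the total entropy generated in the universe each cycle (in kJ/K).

T_H = 298 °C → 298 + 273.15 = 571.15 K.
W = η·Q_H = 0.154 × 134 = 20.64 kJ, so Q_C = Q_H − W = 113.4 kJ.
Entropy balance on the reservoirs: −Q_H/T_H = -0.2346 kJ/K, +Q_C/T_C = 0.3964 kJ/K.
ΔS_univ = −Q_H/T_H + Q_C/T_C = 0.162 kJ/K (> 0, since η = 0.154 < η_Carnot = 0.499).

ΔS_univ ≈ 0.162 kJ/K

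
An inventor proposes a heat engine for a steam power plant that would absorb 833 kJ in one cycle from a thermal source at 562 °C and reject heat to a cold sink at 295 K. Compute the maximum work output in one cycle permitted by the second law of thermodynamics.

W_max ≈ 538.8 kJ

T_H = 562 °C → 562 + 273.15 = 835.15 K.
By the Carnot theorem, η_max = 1 − T_C/T_H = 1 − 295.00/835.15 = 0.6468.
W_max = η_max · Q_H = 0.6468 × 833 = 538.8 kJ.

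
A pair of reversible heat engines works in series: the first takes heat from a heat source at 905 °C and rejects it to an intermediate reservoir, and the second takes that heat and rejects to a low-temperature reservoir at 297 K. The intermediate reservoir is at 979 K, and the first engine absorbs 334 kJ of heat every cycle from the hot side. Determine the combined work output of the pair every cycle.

W_total ≈ 250 kJ

T_H = 905 °C → 905 + 273.15 = 1178.15 K.
Two reversible stages in series are equivalent to a single Carnot engine between T_H and T_C, so η_total = 1 − T_C/T_H = 1 − 297.00/1178.15 = 0.7479.
W_total = η_total · Q_H = 0.7479 × 334 = 250 kJ.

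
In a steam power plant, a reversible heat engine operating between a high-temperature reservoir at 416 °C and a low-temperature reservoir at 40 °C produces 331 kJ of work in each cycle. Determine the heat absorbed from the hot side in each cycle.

T_H = 416 °C → 416 + 273.15 = 689.15 K.
T_C = 40 °C → 40 + 273.15 = 313.15 K.
Carnot efficiency: η = 1 − T_C/T_H = 1 − 313.15/689.15 = 0.5456.
Q_H = W/η = 331/0.5456 = 606.7 kJ.

Q_H ≈ 606.7 kJ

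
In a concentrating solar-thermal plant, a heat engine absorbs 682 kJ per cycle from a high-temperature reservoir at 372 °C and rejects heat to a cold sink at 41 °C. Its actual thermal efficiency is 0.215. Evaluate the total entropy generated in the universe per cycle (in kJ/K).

T_H = 372 °C → 372 + 273.15 = 645.15 K.
T_C = 41 °C → 41 + 273.15 = 314.15 K.
W = η·Q_H = 0.215 × 682 = 146.6 kJ, so Q_C = Q_H − W = 535.4 kJ.
Entropy balance on the reservoirs: −Q_H/T_H = -1.057 kJ/K, +Q_C/T_C = 1.704 kJ/K.
ΔS_univ = −Q_H/T_H + Q_C/T_C = 0.6471 kJ/K (> 0, since η = 0.215 < η_Carnot = 0.513).

ΔS_univ ≈ 0.6471 kJ/K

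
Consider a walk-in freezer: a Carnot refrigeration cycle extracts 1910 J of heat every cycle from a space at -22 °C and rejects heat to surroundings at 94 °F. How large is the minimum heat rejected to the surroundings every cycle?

Q_H ≈ 2339 J

T_H = 94 °F → (94 − 32) × 5/9 = 34.44 °C = 307.59 K.
T_C = -22 °C → -22 + 273.15 = 251.15 K.
For a reversible cycle Q_H/Q_C = T_H/T_C, so Q_H = Q_C·T_H/T_C = 1910 × 307.59/251.15 = 2339 J.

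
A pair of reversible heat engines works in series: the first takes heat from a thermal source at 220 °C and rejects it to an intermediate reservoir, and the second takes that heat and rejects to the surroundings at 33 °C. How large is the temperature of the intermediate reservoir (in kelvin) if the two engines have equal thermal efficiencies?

T_H = 220 °C → 220 + 273.15 = 493.15 K.
T_C = 33 °C → 33 + 273.15 = 306.15 K.
Equal efficiencies require 1 − T_m/T_H = 1 − T_C/T_m, i.e. T_m/T_H = T_C/T_m, so T_m = √(T_H·T_C) = √(493.15 × 306.15) = 389 K.

T_m ≈ 389 K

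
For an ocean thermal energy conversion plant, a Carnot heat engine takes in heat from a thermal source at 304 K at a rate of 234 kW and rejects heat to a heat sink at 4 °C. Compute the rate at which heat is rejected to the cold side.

T_C = 4 °C → 4 + 273.15 = 277.15 K.
η_rev = 1 − T_C/T_H = 1 − 277.15/304.00 = 0.0883.
For a reversible cycle Q_C/Q_H = T_C/T_H, so Q_C = 234 × 277.15/304.00 = 213 kW.

Q̇_C ≈ 213 kW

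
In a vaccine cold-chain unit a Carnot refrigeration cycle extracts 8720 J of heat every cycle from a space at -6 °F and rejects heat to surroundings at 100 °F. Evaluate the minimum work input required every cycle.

T_H = 100 °F → (100 − 32) × 5/9 = 37.78 °C = 310.93 K.
T_C = -6 °F → (-6 − 32) × 5/9 = -21.11 °C = 252.04 K.
Carnot COP: COP_R = T_C/(T_H − T_C) = 252.04/58.89 = 4.2799.
W = Q_C/COP_R = 8720/4.2799 = 2040 J.

W_in ≈ 2040 J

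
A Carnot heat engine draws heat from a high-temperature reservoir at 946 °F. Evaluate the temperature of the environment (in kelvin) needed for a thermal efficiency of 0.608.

T_C ≈ 306 K

T_H = 946 °F → (946 − 32) × 5/9 = 507.78 °C = 780.93 K.
From η = 1 − T_C/T_H, T_C = T_H·(1 − η) = 780.93 × (1 − 0.608) = 306 K.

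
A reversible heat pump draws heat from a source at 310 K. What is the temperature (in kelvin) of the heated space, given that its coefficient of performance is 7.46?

T_H ≈ 358 K

COP_HP = T_H/(T_H − T_C) ⇒ T_H = T_C·COP_HP/(COP_HP − 1) = 310.00 × 7.46/(7.46 − 1) = 358 K.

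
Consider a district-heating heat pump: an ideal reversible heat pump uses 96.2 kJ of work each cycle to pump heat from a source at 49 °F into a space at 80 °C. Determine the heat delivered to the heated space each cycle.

T_H = 80 °C → 80 + 273.15 = 353.15 K.
T_C = 49 °F → (49 − 32) × 5/9 = 9.44 °C = 282.59 K.
Reversible heating COP: COP_HP = T_H/(T_H − T_C) = 353.15/70.56 = 5.0053.
Q_H = COP_HP · W = 5.0053 × 96.2 = 481.5 kJ.

Q_H ≈ 481.5 kJ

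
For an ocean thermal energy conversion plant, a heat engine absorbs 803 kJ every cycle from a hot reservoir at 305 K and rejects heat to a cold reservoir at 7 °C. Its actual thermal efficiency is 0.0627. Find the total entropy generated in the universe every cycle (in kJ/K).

ΔS_univ ≈ 0.0538 kJ/K

T_C = 7 °C → 7 + 273.15 = 280.15 K.
W = η·Q_H = 0.0627 × 803 = 50.35 kJ, so Q_C = Q_H − W = 752.7 kJ.
The hot reservoir loses entropy Q_H/T_H = 803/305.00 = 2.633 kJ/K; the cold reservoir gains Q_C/T_C = 752.7/280.15 = 2.687 kJ/K.
ΔS_univ = −Q_H/T_H + Q_C/T_C = 0.0538 kJ/K (> 0, since η = 0.0627 < η_Carnot = 0.081).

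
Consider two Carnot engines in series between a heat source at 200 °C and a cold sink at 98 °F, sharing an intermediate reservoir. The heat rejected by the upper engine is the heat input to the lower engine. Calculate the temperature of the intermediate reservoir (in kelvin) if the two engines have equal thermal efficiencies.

T_H = 200 °C → 200 + 273.15 = 473.15 K.
T_C = 98 °F → (98 − 32) × 5/9 = 36.67 °C = 309.82 K.
Equal efficiencies require 1 − T_m/T_H = 1 − T_C/T_m, i.e. T_m/T_H = T_C/T_m, so T_m = √(T_H·T_C) = √(473.15 × 309.82) = 383 K.

T_m ≈ 383 K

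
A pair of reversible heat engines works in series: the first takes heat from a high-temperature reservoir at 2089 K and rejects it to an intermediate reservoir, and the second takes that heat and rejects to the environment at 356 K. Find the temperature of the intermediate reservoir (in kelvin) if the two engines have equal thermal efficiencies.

Equal efficiencies require 1 − T_m/T_H = 1 − T_C/T_m, i.e. T_m/T_H = T_C/T_m, so T_m = √(T_H·T_C) = √(2089.00 × 356.00) = 862 K.

T_m ≈ 862 K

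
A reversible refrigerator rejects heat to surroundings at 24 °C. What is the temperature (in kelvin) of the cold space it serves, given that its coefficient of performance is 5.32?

T_C ≈ 250 K

T_H = 24 °C → 24 + 273.15 = 297.15 K.
COP_R = T_C/(T_H − T_C) ⇒ T_C = T_H·COP_R/(1 + COP_R) = 297.15 × 5.32/(1 + 5.32) = 250 K.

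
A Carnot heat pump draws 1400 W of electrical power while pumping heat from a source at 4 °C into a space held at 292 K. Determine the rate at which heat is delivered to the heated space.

Q̇_H ≈ 27500 W

T_C = 4 °C → 4 + 273.15 = 277.15 K.
COP_HP = T_H/(T_H − T_C) = 292.00/14.85 = 19.6633.
Q_H = COP_HP · W = 19.6633 × 1400 = 27500 W.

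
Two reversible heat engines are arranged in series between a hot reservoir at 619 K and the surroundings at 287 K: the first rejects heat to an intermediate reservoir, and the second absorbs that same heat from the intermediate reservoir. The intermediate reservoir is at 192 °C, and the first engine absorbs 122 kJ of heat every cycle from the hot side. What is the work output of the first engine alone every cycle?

W₁ ≈ 30.32 kJ

T_m = 192 °C → 192 + 273.15 = 465.15 K.
First-stage efficiency η₁ = 1 − T_m/T_H = 1 − 465.15/619.00 = 0.2485.
W₁ = η₁·Q_H = 0.2485 × 122 = 30.32 kJ.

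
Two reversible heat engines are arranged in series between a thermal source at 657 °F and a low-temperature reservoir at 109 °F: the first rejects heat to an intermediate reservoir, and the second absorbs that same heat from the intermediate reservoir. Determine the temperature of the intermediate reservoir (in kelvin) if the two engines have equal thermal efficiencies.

T_H = 657 °F → (657 − 32) × 5/9 = 347.22 °C = 620.37 K.
T_C = 109 °F → (109 − 32) × 5/9 = 42.78 °C = 315.93 K.
Equal efficiencies require 1 − T_m/T_H = 1 − T_C/T_m, i.e. T_m/T_H = T_C/T_m, so T_m = √(T_H·T_C) = √(620.37 × 315.93) = 442.7 K.

T_m ≈ 442.7 K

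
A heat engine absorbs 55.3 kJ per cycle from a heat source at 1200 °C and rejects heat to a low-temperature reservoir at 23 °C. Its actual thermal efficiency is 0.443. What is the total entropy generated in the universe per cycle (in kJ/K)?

T_H = 1200 °C → 1200 + 273.15 = 1473.15 K.
T_C = 23 °C → 23 + 273.15 = 296.15 K.
W = η·Q_H = 0.443 × 55.3 = 24.50 kJ, so Q_C = Q_H − W = 30.80 kJ.
Reservoir entropy changes: ΔS_H = −Q_H/T_H = −55.3/1473.15 = -0.03754 kJ/K and ΔS_C = +Q_C/T_C = 30.80/296.15 = 0.1040 kJ/K.
ΔS_univ = −Q_H/T_H + Q_C/T_C = 0.0665 kJ/K (> 0, since η = 0.443 < η_Carnot = 0.799).

ΔS_univ ≈ 0.0665 kJ/K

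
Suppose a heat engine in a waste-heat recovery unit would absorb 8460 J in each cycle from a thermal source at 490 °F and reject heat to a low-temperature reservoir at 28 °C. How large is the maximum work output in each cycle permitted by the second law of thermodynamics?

W_max ≈ 3630 J

T_H = 490 °F → (490 − 32) × 5/9 = 254.44 °C = 527.59 K.
T_C = 28 °C → 28 + 273.15 = 301.15 K.
By the Carnot theorem, η_max = 1 − T_C/T_H = 1 − 301.15/527.59 = 0.4292.
W_max = η_max · Q_H = 0.4292 × 8460 = 3630 J.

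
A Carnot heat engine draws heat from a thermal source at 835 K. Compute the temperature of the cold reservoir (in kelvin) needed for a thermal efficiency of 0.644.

From η = 1 − T_C/T_H, T_C = T_H·(1 − η) = 835.00 × (1 − 0.644) = 297 K.

T_C ≈ 297 K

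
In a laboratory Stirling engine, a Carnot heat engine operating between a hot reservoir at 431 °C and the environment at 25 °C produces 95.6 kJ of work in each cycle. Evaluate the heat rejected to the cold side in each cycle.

T_H = 431 °C → 431 + 273.15 = 704.15 K.
T_C = 25 °C → 25 + 273.15 = 298.15 K.
For a reversible engine, η = 1 − T_C/T_H = 1 − 298.15/704.15 = 0.5766.
Since Q_C/Q_H = T_C/T_H and Q_H = W/η, Q_C = W·T_C/(T_H − T_C) = 95.6 × 298.15/406.00 = 70.2 kJ.

Q_C ≈ 70.2 kJ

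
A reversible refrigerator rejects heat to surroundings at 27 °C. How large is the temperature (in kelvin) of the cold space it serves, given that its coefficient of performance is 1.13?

T_C ≈ 159 K

T_H = 27 °C → 27 + 273.15 = 300.15 K.
COP_R = T_C/(T_H − T_C) ⇒ T_C = T_H·COP_R/(1 + COP_R) = 300.15 × 1.13/(1 + 1.13) = 159 K.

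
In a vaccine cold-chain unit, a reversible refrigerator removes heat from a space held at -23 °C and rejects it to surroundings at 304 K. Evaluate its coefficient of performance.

T_C = -23 °C → -23 + 273.15 = 250.15 K.
Carnot COP: COP_R = T_C/(T_H − T_C) = 250.15/(304.00 − 250.15) = 4.645.

COP_R ≈ 4.645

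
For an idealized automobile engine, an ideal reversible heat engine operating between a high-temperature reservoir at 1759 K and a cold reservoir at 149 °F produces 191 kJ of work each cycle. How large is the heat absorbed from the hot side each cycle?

Q_H ≈ 236 kJ

T_C = 149 °F → (149 − 32) × 5/9 = 65.00 °C = 338.15 K.
The Carnot efficiency is η = 1 − T_C/T_H = 1 − 338.15/1759.00 = 0.8078.
Q_H = W/η = 191/0.8078 = 236 kJ.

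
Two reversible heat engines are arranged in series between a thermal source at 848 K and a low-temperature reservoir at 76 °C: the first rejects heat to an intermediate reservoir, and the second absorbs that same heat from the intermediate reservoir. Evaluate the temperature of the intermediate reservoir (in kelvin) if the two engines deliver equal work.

T_C = 76 °C → 76 + 273.15 = 349.15 K.
For reversible stages Q_m = Q_H·(T_m/T_H). Setting W₁ = Q_H(1 − T_m/T_H) equal to W₂ = Q_m(1 − T_C/T_m) = Q_H·(T_m − T_C)/T_H gives T_H − T_m = T_m − T_C, so T_m = (T_H + T_C)/2 = (848.00 + 349.15)/2 = 598.6 K.

T_m ≈ 598.6 K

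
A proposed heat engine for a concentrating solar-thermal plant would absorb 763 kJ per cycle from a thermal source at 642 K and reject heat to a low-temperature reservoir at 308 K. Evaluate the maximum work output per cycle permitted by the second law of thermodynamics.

W_max ≈ 397.0 kJ

By the Carnot theorem, η_max = 1 − T_C/T_H = 1 − 308.00/642.00 = 0.5202.
W_max = η_max · Q_H = 0.5202 × 763 = 397.0 kJ.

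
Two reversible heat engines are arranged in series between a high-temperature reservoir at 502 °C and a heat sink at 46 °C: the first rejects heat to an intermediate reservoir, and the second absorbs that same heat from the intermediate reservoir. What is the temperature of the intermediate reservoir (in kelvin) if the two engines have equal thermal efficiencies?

T_m ≈ 497.4 K

T_H = 502 °C → 502 + 273.15 = 775.15 K.
T_C = 46 °C → 46 + 273.15 = 319.15 K.
Equal efficiencies require 1 − T_m/T_H = 1 − T_C/T_m, i.e. T_m/T_H = T_C/T_m, so T_m = √(T_H·T_C) = √(775.15 × 319.15) = 497.4 K.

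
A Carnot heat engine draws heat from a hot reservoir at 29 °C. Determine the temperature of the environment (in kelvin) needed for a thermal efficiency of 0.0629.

T_C ≈ 283 K

T_H = 29 °C → 29 + 273.15 = 302.15 K.
From η = 1 − T_C/T_H, T_C = T_H·(1 − η) = 302.15 × (1 − 0.0629) = 283 K.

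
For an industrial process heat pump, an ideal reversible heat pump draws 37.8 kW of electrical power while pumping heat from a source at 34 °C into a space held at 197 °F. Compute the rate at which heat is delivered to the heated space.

T_H = 197 °F → (197 − 32) × 5/9 = 91.67 °C = 364.82 K.
T_C = 34 °C → 34 + 273.15 = 307.15 K.
COP_HP = T_H/(T_H − T_C) = 364.82/57.67 = 6.3263.
Q_H = COP_HP · W = 6.3263 × 37.8 = 239.1 kW.

Q̇_H ≈ 239.1 kW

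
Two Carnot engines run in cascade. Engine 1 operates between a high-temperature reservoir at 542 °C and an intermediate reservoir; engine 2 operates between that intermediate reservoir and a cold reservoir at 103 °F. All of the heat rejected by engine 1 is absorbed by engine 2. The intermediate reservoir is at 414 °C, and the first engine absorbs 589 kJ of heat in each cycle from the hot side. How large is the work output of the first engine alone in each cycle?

T_H = 542 °C → 542 + 273.15 = 815.15 K.
T_C = 103 °F → (103 − 32) × 5/9 = 39.44 °C = 312.59 K.
T_m = 414 °C → 414 + 273.15 = 687.15 K.
First-stage efficiency η₁ = 1 − T_m/T_H = 1 − 687.15/815.15 = 0.1570.
W₁ = η₁·Q_H = 0.1570 × 589 = 92.49 kJ.

W₁ ≈ 92.49 kJ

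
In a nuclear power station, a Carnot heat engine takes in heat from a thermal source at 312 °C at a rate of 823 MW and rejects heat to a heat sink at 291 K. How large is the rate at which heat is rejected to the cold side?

T_H = 312 °C → 312 + 273.15 = 585.15 K.
Since the cycle is reversible, η = 1 − T_C/T_H = 1 − 291.00/585.15 = 0.5027.
For a reversible cycle Q_C/Q_H = T_C/T_H, so Q_C = 823 × 291.00/585.15 = 409 MW.

Q̇_C ≈ 409 MW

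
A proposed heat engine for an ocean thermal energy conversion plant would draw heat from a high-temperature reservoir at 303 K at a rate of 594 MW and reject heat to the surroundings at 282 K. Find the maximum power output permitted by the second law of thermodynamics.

By the Carnot theorem, η_max = 1 − T_C/T_H = 1 − 282.00/303.00 = 0.0693.
W_max = η_max · Q_H = 0.0693 × 594 = 41.2 MW.

Ẇ_max ≈ 41.2 MW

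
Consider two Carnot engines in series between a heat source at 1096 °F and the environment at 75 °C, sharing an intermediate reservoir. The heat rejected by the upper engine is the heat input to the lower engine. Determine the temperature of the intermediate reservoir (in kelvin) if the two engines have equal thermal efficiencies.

T_H = 1096 °F → (1096 − 32) × 5/9 = 591.11 °C = 864.26 K.
T_C = 75 °C → 75 + 273.15 = 348.15 K.
Equal efficiencies require 1 − T_m/T_H = 1 − T_C/T_m, i.e. T_m/T_H = T_C/T_m, so T_m = √(T_H·T_C) = √(864.26 × 348.15) = 548.5 K.

T_m ≈ 548.5 K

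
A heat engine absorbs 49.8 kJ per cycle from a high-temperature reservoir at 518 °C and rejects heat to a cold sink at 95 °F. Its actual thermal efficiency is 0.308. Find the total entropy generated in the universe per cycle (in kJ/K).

T_H = 518 °C → 518 + 273.15 = 791.15 K.
T_C = 95 °F → (95 − 32) × 5/9 = 35.00 °C = 308.15 K.
W = η·Q_H = 0.308 × 49.8 = 15.34 kJ, so Q_C = Q_H − W = 34.46 kJ.
Reservoir entropy changes: ΔS_H = −Q_H/T_H = −49.8/791.15 = -0.06295 kJ/K and ΔS_C = +Q_C/T_C = 34.46/308.15 = 0.1118 kJ/K.
ΔS_univ = −Q_H/T_H + Q_C/T_C = 0.0489 kJ/K (> 0, since η = 0.308 < η_Carnot = 0.611).

ΔS_univ ≈ 0.0489 kJ/K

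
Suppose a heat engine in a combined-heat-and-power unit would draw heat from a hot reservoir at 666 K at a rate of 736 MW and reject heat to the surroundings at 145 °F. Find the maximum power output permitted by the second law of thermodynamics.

Ẇ_max ≈ 365 MW

T_C = 145 °F → (145 − 32) × 5/9 = 62.78 °C = 335.93 K.
No engine can exceed the Carnot limit: η_max = 1 − T_C/T_H = 1 − 335.93/666.00 = 0.4956.
W_max = η_max · Q_H = 0.4956 × 736 = 365 MW.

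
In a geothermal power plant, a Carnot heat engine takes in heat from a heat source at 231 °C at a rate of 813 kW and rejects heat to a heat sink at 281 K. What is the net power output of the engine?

Ẇ ≈ 360 kW

T_H = 231 °C → 231 + 273.15 = 504.15 K.
For a reversible engine, η = 1 − T_C/T_H = 1 − 281.00/504.15 = 0.4426.
W = η·Q_H = 0.4426 × 813 = 360 kW.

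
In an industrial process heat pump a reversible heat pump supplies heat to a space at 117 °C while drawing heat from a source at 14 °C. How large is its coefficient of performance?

COP_HP ≈ 3.788

T_H = 117 °C → 117 + 273.15 = 390.15 K.
T_C = 14 °C → 14 + 273.15 = 287.15 K.
Reversible heating COP: COP_HP = T_H/(T_H − T_C) = 390.15/(390.15 − 287.15) = 3.788.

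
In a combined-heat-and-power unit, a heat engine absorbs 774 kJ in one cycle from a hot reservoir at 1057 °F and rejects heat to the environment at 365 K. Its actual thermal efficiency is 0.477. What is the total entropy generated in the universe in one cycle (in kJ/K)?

ΔS_univ ≈ 0.1905 kJ/K

T_H = 1057 °F → (1057 − 32) × 5/9 = 569.44 °C = 842.59 K.
W = η·Q_H = 0.477 × 774 = 369.2 kJ, so Q_C = Q_H − W = 404.8 kJ.
The hot reservoir loses entropy Q_H/T_H = 774/842.59 = 0.9186 kJ/K; the cold reservoir gains Q_C/T_C = 404.8/365.00 = 1.109 kJ/K.
ΔS_univ = −Q_H/T_H + Q_C/T_C = 0.1905 kJ/K (> 0, since η = 0.477 < η_Carnot = 0.567).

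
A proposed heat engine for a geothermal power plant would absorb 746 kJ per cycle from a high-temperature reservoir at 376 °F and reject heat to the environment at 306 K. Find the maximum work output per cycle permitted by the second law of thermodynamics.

T_H = 376 °F → (376 − 32) × 5/9 = 191.11 °C = 464.26 K.
No engine can exceed the Carnot limit: η_max = 1 − T_C/T_H = 1 − 306.00/464.26 = 0.3409.
W_max = η_max · Q_H = 0.3409 × 746 = 254.3 kJ.

W_max ≈ 254.3 kJ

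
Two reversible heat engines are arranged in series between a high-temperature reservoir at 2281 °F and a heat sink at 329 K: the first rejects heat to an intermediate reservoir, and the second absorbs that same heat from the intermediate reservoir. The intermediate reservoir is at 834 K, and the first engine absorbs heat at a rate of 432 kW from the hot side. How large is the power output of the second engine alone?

Ẇ₂ ≈ 143 kW

T_H = 2281 °F → (2281 − 32) × 5/9 = 1249.44 °C = 1522.59 K.
Heat entering the second stage: Q_m = Q_H·(T_m/T_H) = 432 × 834.00/1522.59 = 237 kW.
Second-stage efficiency η₂ = 1 − T_C/T_m = 1 − 329.00/834.00 = 0.6055, so W₂ = η₂·Q_m = 143 kW.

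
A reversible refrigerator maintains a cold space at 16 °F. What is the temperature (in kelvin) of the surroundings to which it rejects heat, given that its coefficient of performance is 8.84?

T_C = 16 °F → (16 − 32) × 5/9 = -8.89 °C = 264.26 K.
COP_R = T_C/(T_H − T_C) ⇒ T_H = T_C·(1 + 1/COP_R) = 264.26 × (1 + 1/8.84) = 294 K.

T_H ≈ 294 K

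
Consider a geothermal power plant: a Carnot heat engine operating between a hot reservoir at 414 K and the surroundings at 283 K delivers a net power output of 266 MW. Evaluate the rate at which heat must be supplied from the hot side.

For a reversible engine, η = 1 − T_C/T_H = 1 − 283.00/414.00 = 0.3164.
Q_H = W/η = 266/0.3164 = 840.6 MW.

Q̇_H ≈ 840.6 MW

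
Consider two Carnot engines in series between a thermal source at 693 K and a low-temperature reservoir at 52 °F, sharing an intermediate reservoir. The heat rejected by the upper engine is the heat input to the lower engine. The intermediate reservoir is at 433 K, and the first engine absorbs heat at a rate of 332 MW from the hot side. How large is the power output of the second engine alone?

Ẇ₂ ≈ 71.26 MW

T_C = 52 °F → (52 − 32) × 5/9 = 11.11 °C = 284.26 K.
Heat entering the second stage: Q_m = Q_H·(T_m/T_H) = 332 × 433.00/693.00 = 207.4 MW.
Second-stage efficiency η₂ = 1 − T_C/T_m = 1 − 284.26/433.00 = 0.3435, so W₂ = η₂·Q_m = 71.26 MW.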